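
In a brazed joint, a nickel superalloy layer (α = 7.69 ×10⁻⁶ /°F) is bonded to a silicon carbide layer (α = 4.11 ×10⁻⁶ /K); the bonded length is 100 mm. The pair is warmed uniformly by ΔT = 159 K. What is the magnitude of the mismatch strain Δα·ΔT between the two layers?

1.55×10⁻³

nickel superalloy: α = 7.69×10⁻⁶/°F × 9/5 = 13.8×10⁻⁶/K.
Δα = |13.8 − 4.11|×10⁻⁶/K = 9.73×10⁻⁶/K.
Mismatch strain = Δα·ΔT = 9.73×10⁻⁶ × 159.0 = 1.55×10⁻³.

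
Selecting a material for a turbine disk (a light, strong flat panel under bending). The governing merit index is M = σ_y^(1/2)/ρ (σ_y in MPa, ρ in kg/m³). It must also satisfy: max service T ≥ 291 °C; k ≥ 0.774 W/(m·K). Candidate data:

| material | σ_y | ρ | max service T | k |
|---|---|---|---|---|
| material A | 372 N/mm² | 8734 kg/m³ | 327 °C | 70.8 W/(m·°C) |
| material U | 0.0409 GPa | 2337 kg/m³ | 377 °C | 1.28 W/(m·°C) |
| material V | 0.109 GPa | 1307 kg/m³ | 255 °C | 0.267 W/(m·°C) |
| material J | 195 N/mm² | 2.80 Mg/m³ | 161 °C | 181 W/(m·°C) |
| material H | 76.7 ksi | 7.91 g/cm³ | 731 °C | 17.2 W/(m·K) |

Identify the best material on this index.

Screen on constraints: max service T ≥ 291 °C; k ≥ 0.774 W/(m·K). Survivors: material A, material U, material H.
Normalizing units and computing the index:
  material A: σ_y = 372.0 MPa, ρ = 8734 kg/m³
  material U: σ_y = 40.90 MPa, ρ = 2337 kg/m³
  material H: σ_y = 528.8 MPa, ρ = 7910 kg/m³
  material H: M = 2.91×10⁻³
  material U: M = 2.74×10⁻³
  material A: M = 2.21×10⁻³
Material H has the largest M.

material H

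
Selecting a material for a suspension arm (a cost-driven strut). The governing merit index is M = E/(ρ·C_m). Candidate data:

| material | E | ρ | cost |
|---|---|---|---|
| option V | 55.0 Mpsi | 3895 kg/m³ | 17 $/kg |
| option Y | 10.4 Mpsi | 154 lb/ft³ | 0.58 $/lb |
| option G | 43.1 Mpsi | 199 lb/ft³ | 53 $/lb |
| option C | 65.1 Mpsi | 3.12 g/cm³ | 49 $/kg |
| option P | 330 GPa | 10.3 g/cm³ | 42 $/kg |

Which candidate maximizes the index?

After converting to SI:
  option V: E = 379.2 GPa, ρ = 3895 kg/m³, cost = 17.00 $/kg
  option Y: E = 71.71 GPa, ρ = 2467 kg/m³, cost = 1.279 $/kg
  option G: E = 297.2 GPa, ρ = 3188 kg/m³, cost = 116.8 $/kg
  option C: E = 448.8 GPa, ρ = 3120 kg/m³, cost = 49.00 $/kg
  option P: E = 330.0 GPa, ρ = 10300 kg/m³, cost = 42.00 $/kg
  option Y: M = 22.7 MN·m per $
  option V: M = 5.73 MN·m per $
  option C: M = 2.94 MN·m per $
  option G: M = 0.798 MN·m per $
  option P: M = 0.763 MN·m per $
Option Y ranks first.

option Y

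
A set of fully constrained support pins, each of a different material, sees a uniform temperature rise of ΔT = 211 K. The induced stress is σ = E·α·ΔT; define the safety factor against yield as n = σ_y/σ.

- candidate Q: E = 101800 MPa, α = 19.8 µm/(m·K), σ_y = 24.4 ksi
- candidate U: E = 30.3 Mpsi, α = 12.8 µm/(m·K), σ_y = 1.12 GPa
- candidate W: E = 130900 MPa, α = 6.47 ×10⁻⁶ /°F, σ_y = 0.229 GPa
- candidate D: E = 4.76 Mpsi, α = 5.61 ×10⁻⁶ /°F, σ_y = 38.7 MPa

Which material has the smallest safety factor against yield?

With everything in SI (GPa, ×10⁻⁶/K, MPa):
  candidate Q: E = 101.8, α = 19.8, σ_y = 168.2 → σ = 425 MPa, n = 0.396
  candidate U: E = 208.9, α = 12.8, σ_y = 1120 → σ = 564 MPa, n = 1.99
  candidate W: E = 130.9, α = 11.6, σ_y = 229.0 → σ = 322 MPa, n = 0.712
  candidate D: E = 32.82, α = 10.1, σ_y = 38.70 → σ = 69.9 MPa, n = 0.553
The minimum is candidate Q at n = 0.396.

candidate Q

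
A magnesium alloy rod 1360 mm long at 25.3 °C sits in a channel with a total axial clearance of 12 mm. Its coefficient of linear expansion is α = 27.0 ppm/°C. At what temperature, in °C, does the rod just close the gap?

352 °C

α·L₀·ΔT = 12.0 mm ⇒ ΔT = 12.0 / (27.0×10⁻⁶ × 1360.0) = 326.8 K.
T = 25.3 + 326.8 = 352.1 °C.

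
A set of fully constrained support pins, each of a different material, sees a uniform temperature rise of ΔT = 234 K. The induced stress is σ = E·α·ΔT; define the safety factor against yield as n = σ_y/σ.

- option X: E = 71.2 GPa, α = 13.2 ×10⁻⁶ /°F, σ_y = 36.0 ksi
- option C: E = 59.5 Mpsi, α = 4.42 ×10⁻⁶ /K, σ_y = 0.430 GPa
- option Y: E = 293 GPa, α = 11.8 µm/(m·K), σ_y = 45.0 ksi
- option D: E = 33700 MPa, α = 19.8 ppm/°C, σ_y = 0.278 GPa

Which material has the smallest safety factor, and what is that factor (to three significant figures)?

option Y, n = 0.384

Converting E to GPa, α to ×10⁻⁶/K, σ_y to MPa, then σ and n for each:
  option X: E = 71.20, α = 23.8, σ_y = 248.2 → σ = 396 MPa, n = 0.627
  option C: E = 410.2, α = 4.42, σ_y = 430.0 → σ = 424 MPa, n = 1.01
  option Y: E = 293.0, α = 11.8, σ_y = 310.3 → σ = 809 MPa, n = 0.384
  option D: E = 33.70, α = 19.8, σ_y = 278.0 → σ = 156 MPa, n = 1.78
Option Y has the lowest safety factor, n = 0.384.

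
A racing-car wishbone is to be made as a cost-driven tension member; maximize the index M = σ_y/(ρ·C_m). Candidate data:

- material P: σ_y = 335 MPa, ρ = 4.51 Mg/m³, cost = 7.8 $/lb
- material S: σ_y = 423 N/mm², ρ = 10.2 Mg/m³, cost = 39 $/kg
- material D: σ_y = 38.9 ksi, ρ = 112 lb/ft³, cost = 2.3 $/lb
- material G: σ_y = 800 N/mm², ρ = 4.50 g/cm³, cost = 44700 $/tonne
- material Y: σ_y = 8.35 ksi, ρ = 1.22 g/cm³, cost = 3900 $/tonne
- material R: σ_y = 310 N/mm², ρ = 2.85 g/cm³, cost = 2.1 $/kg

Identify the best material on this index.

Normalizing units and computing the index:
  material P: σ_y = 335.0 MPa, ρ = 4510 kg/m³, cost = 17.20 $/kg
  material S: σ_y = 423.0 MPa, ρ = 10200 kg/m³, cost = 39.00 $/kg
  material D: σ_y = 268.2 MPa, ρ = 1794 kg/m³, cost = 5.071 $/kg
  material G: σ_y = 800.0 MPa, ρ = 4500 kg/m³, cost = 44.70 $/kg
  material Y: σ_y = 57.57 MPa, ρ = 1220 kg/m³, cost = 3.900 $/kg
  material R: σ_y = 310.0 MPa, ρ = 2850 kg/m³, cost = 2.100 $/kg
  material R: M = 51.8 kN·m per $
  material D: M = 29.5 kN·m per $
  material Y: M = 12.1 kN·m per $
  material P: M = 4.32 kN·m per $
  material G: M = 3.98 kN·m per $
  material S: M = 1.06 kN·m per $
The maximum is for material R.

material R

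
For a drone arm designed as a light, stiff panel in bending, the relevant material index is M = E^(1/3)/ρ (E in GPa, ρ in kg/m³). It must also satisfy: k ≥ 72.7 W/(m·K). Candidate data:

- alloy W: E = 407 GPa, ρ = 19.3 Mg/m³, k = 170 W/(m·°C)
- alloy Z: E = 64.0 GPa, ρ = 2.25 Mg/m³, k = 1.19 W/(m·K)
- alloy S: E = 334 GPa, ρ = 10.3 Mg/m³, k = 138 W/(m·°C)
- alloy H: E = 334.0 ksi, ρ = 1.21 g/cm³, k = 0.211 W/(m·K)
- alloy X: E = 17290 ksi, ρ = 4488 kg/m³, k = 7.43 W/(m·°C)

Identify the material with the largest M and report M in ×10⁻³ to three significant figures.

alloy S, M = 0.674×10⁻³

Screen on constraints: k ≥ 72.7 W/(m·K). Survivors: alloy W, alloy S.
After converting to SI:
  alloy W: E = 407.0 GPa, ρ = 19300 kg/m³
  alloy S: E = 334.0 GPa, ρ = 10300 kg/m³
  alloy S: M = 0.674×10⁻³
  alloy W: M = 0.384×10⁻³
Highest index: alloy S.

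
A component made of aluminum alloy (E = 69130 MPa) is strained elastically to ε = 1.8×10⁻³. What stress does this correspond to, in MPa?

E = 69130 MPa = 69.13 GPa.
σ = E·ε = 69130 MPa × 1.8×10⁻³ = 124 MPa.

124 MPa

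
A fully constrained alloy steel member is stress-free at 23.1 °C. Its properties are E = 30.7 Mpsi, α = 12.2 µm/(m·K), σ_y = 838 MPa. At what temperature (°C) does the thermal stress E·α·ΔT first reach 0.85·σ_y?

E = 30.7 Mpsi = 211.7 GPa.
E·α·ΔT = 712.3 MPa ⇒ ΔT = 712.3 / (211.7×10³ × 12.2×10⁻⁶) = 275.8 K.
T = 23.1 + 275.8 = 298.9 °C.

299 °C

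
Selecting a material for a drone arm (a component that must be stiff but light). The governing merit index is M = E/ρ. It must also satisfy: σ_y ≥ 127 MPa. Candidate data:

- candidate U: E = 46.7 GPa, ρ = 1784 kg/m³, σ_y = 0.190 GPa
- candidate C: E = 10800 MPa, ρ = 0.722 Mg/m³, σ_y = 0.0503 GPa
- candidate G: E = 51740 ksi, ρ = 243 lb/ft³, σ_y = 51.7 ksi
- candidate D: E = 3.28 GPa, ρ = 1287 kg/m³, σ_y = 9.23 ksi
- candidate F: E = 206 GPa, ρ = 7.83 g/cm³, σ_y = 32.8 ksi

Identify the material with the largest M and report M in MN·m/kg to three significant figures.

candidate G, M = 91.6 MN·m/kg

Screen on constraints: σ_y ≥ 127 MPa. Survivors: candidate U, candidate G, candidate F.
After converting to SI:
  candidate U: E = 46.70 GPa, ρ = 1784 kg/m³
  candidate G: E = 356.7 GPa, ρ = 3892 kg/m³
  candidate F: E = 206.0 GPa, ρ = 7830 kg/m³
  candidate G: M = 91.6 MN·m/kg
  candidate F: M = 26.3 MN·m/kg
  candidate U: M = 26.2 MN·m/kg
Highest index: candidate G.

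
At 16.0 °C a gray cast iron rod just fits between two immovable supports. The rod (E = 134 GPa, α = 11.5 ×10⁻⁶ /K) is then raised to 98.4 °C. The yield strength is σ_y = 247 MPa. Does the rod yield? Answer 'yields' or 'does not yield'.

ΔT = 82.40 K. Constrained thermal stress σ = E·α·ΔT = 134.0×10³ MPa × 11.5×10⁻⁶ × 82.40 = 127 MPa (compressive).
Compare to σ_y = 247 MPa: σ < σ_y, so it does not yield.

does not yield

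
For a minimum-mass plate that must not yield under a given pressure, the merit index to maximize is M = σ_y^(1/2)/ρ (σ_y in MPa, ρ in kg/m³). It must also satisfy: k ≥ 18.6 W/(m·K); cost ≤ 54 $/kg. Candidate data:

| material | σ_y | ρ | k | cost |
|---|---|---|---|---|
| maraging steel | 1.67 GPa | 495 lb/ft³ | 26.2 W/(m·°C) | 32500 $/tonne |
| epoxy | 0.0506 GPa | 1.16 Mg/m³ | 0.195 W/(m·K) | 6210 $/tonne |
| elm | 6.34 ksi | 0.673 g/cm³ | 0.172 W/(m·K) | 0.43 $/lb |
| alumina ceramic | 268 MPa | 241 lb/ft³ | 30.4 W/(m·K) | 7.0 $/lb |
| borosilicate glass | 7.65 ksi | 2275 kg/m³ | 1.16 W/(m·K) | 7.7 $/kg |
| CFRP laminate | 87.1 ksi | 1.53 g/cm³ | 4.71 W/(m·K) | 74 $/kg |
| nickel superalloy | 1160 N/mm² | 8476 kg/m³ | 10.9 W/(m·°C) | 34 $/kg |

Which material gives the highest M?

maraging steel

Screen on constraints: k ≥ 18.6 W/(m·K); cost ≤ 54 $/kg. Survivors: maraging steel, alumina ceramic.
Normalizing units and computing the index:
  maraging steel: σ_y = 1670 MPa, ρ = 7929 kg/m³
  alumina ceramic: σ_y = 268.0 MPa, ρ = 3860 kg/m³
  maraging steel: M = 5.15×10⁻³
  alumina ceramic: M = 4.24×10⁻³
Maraging steel has the largest M.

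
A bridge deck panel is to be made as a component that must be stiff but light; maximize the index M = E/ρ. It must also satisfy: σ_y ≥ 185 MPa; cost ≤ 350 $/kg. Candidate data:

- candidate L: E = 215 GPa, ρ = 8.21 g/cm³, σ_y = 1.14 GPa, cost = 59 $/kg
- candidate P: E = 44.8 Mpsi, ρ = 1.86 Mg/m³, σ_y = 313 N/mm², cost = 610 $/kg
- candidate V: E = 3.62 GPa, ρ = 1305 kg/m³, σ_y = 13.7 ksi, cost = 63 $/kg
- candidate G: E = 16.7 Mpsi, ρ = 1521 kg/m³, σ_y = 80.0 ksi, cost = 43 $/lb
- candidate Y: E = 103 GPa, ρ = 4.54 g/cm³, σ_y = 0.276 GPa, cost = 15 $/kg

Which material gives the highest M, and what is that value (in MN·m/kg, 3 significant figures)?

candidate G, M = 75.7 MN·m/kg

Screen on constraints: σ_y ≥ 185 MPa; cost ≤ 350 $/kg. Survivors: candidate L, candidate G, candidate Y.
Normalizing units and computing the index:
  candidate L: E = 215.0 GPa, ρ = 8210 kg/m³
  candidate G: E = 115.1 GPa, ρ = 1521 kg/m³
  candidate Y: E = 103.0 GPa, ρ = 4540 kg/m³
  candidate G: M = 75.7 MN·m/kg
  candidate L: M = 26.2 MN·m/kg
  candidate Y: M = 22.7 MN·m/kg
Candidate G ranks first.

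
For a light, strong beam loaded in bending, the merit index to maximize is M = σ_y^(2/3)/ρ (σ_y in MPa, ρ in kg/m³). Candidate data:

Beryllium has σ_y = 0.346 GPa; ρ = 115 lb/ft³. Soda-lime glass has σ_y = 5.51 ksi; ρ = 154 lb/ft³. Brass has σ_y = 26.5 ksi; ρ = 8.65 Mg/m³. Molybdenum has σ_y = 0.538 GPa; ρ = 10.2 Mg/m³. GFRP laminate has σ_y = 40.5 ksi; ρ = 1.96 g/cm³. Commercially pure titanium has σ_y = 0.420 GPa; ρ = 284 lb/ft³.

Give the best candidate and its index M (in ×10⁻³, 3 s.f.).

beryllium, M = 26.8×10⁻³

Normalizing units and computing the index:
  beryllium: σ_y = 346.0 MPa, ρ = 1842 kg/m³
  soda-lime glass: σ_y = 37.99 MPa, ρ = 2467 kg/m³
  brass: σ_y = 182.7 MPa, ρ = 8650 kg/m³
  molybdenum: σ_y = 538.0 MPa, ρ = 10200 kg/m³
  GFRP laminate: σ_y = 279.2 MPa, ρ = 1960 kg/m³
  commercially pure titanium: σ_y = 420.0 MPa, ρ = 4549 kg/m³
  beryllium: M = 26.8×10⁻³
  GFRP laminate: M = 21.8×10⁻³
  commercially pure titanium: M = 12.3×10⁻³
  molybdenum: M = 6.49×10⁻³
  soda-lime glass: M = 4.58×10⁻³
  brass: M = 3.72×10⁻³
The maximum is for beryllium.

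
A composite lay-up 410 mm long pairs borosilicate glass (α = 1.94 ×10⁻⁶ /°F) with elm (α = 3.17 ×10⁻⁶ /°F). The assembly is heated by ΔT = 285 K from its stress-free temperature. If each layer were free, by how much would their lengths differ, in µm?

259 µm

borosilicate glass: α = 1.94×10⁻⁶/°F × 9/5 = 3.49×10⁻⁶/K.
elm: α = 3.17×10⁻⁶/°F × 9/5 = 5.71×10⁻⁶/K.
Δα = |3.49 − 5.71|×10⁻⁶/K = 2.21×10⁻⁶/K.
ΔL_mismatch = Δα·L·ΔT = 2.21×10⁻⁶ × 410.0 mm × 285.0 K = 259 µm.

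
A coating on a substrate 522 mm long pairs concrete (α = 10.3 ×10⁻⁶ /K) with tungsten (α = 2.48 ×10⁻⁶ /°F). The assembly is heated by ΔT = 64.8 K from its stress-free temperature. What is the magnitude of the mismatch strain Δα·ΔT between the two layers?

3.78×10⁻⁴

tungsten: α = 2.48×10⁻⁶/°F × 9/5 = 4.46×10⁻⁶/K.
Δα = |10.3 − 4.46|×10⁻⁶/K = 5.84×10⁻⁶/K.
Mismatch strain = Δα·ΔT = 5.84×10⁻⁶ × 64.8 = 3.78×10⁻⁴.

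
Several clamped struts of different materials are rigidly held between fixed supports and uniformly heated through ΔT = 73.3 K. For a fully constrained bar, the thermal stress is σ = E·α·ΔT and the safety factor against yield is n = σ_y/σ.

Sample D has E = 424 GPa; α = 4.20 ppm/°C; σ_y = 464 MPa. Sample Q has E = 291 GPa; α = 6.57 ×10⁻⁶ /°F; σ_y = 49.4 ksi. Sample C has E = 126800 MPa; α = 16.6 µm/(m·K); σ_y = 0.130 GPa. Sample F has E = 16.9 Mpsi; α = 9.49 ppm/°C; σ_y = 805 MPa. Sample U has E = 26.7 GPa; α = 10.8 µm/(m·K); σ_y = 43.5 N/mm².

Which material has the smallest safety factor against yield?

sample C

Converting E to GPa, α to ×10⁻⁶/K, σ_y to MPa, then σ and n for each:
  sample D: E = 424.0, α = 4.20, σ_y = 464.0 → σ = 131 MPa, n = 3.55
  sample Q: E = 291.0, α = 11.8, σ_y = 340.6 → σ = 252 MPa, n = 1.35
  sample C: E = 126.8, α = 16.6, σ_y = 130.0 → σ = 154 MPa, n = 0.843
  sample F: E = 116.5, α = 9.49, σ_y = 805.0 → σ = 81.1 MPa, n = 9.93
  sample U: E = 26.70, α = 10.8, σ_y = 43.50 → σ = 21.1 MPa, n = 2.06
Sample C has the lowest safety factor, n = 0.843.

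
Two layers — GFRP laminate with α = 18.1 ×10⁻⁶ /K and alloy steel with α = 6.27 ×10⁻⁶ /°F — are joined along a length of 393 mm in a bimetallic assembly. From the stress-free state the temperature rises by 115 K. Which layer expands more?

GFRP laminate

alloy steel: α = 6.27×10⁻⁶/°F × 9/5 = 11.3×10⁻⁶/K.
α(GFRP laminate) = 18.1×10⁻⁶/K vs α(alloy steel) = 11.3×10⁻⁶/K.
Higher α expands more for the same ΔT: GFRP laminate.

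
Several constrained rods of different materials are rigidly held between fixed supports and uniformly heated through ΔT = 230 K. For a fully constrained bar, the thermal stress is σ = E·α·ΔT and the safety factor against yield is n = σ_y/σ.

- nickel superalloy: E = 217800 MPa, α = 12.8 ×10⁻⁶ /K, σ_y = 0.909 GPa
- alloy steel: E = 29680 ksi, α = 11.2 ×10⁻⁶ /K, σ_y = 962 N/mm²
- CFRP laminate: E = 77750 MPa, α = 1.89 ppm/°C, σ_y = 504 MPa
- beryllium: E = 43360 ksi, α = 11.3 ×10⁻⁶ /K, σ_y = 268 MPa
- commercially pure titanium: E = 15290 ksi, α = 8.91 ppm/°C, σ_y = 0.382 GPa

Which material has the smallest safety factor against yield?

beryllium

With everything in SI (GPa, ×10⁻⁶/K, MPa):
  nickel superalloy: E = 217.8, α = 12.8, σ_y = 909.0 → σ = 641 MPa, n = 1.42
  alloy steel: E = 204.6, α = 11.2, σ_y = 962.0 → σ = 527 MPa, n = 1.82
  CFRP laminate: E = 77.75, α = 1.89, σ_y = 504.0 → σ = 33.8 MPa, n = 14.9
  beryllium: E = 299.0, α = 11.3, σ_y = 268.0 → σ = 777 MPa, n = 0.345
  commercially pure titanium: E = 105.4, α = 8.91, σ_y = 382.0 → σ = 216 MPa, n = 1.77
Beryllium has the lowest safety factor, n = 0.345.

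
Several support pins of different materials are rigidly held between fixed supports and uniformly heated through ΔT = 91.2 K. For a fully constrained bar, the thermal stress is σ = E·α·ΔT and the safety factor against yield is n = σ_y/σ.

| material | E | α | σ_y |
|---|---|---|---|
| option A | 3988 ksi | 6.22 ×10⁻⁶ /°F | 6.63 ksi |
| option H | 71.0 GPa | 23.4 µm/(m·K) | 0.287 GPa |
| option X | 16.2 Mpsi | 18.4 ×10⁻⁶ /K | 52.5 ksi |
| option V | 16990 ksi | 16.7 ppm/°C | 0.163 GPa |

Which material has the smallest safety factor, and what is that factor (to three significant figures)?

option V, n = 0.914

Converting E to GPa, α to ×10⁻⁶/K, σ_y to MPa, then σ and n for each:
  option A: E = 27.50, α = 11.2, σ_y = 45.71 → σ = 28.1 MPa, n = 1.63
  option H: E = 71.00, α = 23.4, σ_y = 287.0 → σ = 152 MPa, n = 1.89
  option X: E = 111.7, α = 18.4, σ_y = 362.0 → σ = 187 MPa, n = 1.93
  option V: E = 117.1, α = 16.7, σ_y = 163.0 → σ = 178 MPa, n = 0.914
Option V has the lowest safety factor, n = 0.914.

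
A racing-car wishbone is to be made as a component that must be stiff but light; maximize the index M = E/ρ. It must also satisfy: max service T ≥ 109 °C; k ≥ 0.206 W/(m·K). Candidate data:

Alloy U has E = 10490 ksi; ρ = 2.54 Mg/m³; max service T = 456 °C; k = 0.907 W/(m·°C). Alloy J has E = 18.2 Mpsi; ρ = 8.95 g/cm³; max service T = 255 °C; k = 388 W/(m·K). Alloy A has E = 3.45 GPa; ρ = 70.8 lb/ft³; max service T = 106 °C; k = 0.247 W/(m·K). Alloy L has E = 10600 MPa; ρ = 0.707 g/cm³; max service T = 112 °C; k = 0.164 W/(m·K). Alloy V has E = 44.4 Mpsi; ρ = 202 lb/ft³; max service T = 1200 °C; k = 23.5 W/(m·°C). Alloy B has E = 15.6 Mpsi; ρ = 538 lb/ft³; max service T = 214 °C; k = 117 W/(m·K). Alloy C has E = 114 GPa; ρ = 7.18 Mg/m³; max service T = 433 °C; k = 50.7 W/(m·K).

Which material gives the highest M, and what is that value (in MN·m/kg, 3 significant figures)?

alloy V, M = 94.6 MN·m/kg

Screen on constraints: max service T ≥ 109 °C; k ≥ 0.206 W/(m·K). Survivors: alloy U, alloy J, alloy V, alloy B, alloy C.
Putting every candidate on a common basis:
  alloy U: E = 72.33 GPa, ρ = 2540 kg/m³
  alloy J: E = 125.5 GPa, ρ = 8950 kg/m³
  alloy V: E = 306.1 GPa, ρ = 3236 kg/m³
  alloy B: E = 107.6 GPa, ρ = 8618 kg/m³
  alloy C: E = 114.0 GPa, ρ = 7180 kg/m³
  alloy V: M = 94.6 MN·m/kg
  alloy U: M = 28.5 MN·m/kg
  alloy C: M = 15.9 MN·m/kg
  alloy J: M = 14.0 MN·m/kg
  alloy B: M = 12.5 MN·m/kg
Alloy V has the largest M.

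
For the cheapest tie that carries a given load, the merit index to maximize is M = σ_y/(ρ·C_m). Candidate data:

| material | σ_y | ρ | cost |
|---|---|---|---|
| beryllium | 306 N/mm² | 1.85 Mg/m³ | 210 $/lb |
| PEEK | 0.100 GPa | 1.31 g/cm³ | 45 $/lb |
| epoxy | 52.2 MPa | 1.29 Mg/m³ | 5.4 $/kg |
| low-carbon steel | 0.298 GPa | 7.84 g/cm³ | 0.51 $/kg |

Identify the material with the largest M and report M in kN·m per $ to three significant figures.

In SI units:
  beryllium: σ_y = 306.0 MPa, ρ = 1850 kg/m³, cost = 463.0 $/kg
  PEEK: σ_y = 100.0 MPa, ρ = 1310 kg/m³, cost = 99.21 $/kg
  epoxy: σ_y = 52.20 MPa, ρ = 1290 kg/m³, cost = 5.400 $/kg
  low-carbon steel: σ_y = 298.0 MPa, ρ = 7840 kg/m³, cost = 0.5100 $/kg
  low-carbon steel: M = 74.5 kN·m per $
  epoxy: M = 7.49 kN·m per $
  PEEK: M = 0.769 kN·m per $
  beryllium: M = 0.357 kN·m per $
Low-carbon steel ranks first.

low-carbon steel, M = 74.5 kN·m per $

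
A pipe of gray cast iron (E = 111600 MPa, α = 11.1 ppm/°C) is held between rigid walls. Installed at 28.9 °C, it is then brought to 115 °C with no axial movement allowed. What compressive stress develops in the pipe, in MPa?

E = 111600 MPa = 111.6 GPa.
ΔT = 86.10 K. Constrained thermal stress σ = E·α·ΔT = 111.6×10³ MPa × 11.1×10⁻⁶ × 86.10 = 107 MPa (compressive).

107 MPa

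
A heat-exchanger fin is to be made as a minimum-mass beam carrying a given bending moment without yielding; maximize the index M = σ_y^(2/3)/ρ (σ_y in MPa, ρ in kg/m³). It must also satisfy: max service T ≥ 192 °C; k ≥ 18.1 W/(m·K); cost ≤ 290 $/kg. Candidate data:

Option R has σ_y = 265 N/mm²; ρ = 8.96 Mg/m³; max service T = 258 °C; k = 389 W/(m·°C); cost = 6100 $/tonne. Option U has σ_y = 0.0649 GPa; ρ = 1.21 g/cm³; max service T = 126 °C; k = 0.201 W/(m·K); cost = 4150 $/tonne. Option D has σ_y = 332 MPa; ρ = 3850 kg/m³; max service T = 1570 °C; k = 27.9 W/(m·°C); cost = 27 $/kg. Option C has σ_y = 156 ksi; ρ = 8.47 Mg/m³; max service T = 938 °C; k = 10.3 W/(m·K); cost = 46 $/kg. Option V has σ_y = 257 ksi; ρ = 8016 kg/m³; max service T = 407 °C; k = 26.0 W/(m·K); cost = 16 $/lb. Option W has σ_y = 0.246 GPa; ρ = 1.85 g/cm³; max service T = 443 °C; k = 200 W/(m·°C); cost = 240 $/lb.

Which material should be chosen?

option V

Screen on constraints: max service T ≥ 192 °C; k ≥ 18.1 W/(m·K); cost ≤ 290 $/kg. Survivors: option R, option D, option V.
In SI units:
  option R: σ_y = 265.0 MPa, ρ = 8960 kg/m³
  option D: σ_y = 332.0 MPa, ρ = 3850 kg/m³
  option V: σ_y = 1772 MPa, ρ = 8016 kg/m³
  option V: M = 18.3×10⁻³
  option D: M = 12.5×10⁻³
  option R: M = 4.60×10⁻³
Option V ranks first.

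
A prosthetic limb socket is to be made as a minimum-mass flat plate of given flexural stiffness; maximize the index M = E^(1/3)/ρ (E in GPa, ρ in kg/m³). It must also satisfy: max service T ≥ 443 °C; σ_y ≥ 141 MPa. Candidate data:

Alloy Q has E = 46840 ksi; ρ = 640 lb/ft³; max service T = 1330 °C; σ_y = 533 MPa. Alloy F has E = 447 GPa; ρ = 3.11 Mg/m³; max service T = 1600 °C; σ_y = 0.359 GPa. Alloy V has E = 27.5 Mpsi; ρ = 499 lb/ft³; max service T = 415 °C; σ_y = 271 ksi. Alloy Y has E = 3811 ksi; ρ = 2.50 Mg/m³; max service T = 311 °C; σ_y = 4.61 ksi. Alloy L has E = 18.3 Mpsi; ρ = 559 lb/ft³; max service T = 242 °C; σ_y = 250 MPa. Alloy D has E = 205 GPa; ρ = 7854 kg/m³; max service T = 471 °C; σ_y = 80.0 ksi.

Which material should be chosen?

Screen on constraints: max service T ≥ 443 °C; σ_y ≥ 141 MPa. Survivors: alloy Q, alloy F, alloy D.
Putting every candidate on a common basis:
  alloy Q: E = 323.0 GPa, ρ = 10250 kg/m³
  alloy F: E = 447.0 GPa, ρ = 3110 kg/m³
  alloy D: E = 205.0 GPa, ρ = 7854 kg/m³
  alloy F: M = 2.46×10⁻³
  alloy D: M = 0.751×10⁻³
  alloy Q: M = 0.669×10⁻³
Alloy F has the largest M.

alloy F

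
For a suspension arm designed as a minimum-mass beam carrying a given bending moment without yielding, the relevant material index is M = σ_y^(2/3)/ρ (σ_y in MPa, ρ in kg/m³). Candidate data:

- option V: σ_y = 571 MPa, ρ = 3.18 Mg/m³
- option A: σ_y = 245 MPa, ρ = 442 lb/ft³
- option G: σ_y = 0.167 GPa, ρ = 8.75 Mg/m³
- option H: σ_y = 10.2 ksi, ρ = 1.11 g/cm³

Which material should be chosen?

option V

Putting every candidate on a common basis:
  option V: σ_y = 571.0 MPa, ρ = 3180 kg/m³
  option A: σ_y = 245.0 MPa, ρ = 7080 kg/m³
  option G: σ_y = 167.0 MPa, ρ = 8750 kg/m³
  option H: σ_y = 70.33 MPa, ρ = 1110 kg/m³
  option V: M = 21.6×10⁻³
  option H: M = 15.3×10⁻³
  option A: M = 5.53×10⁻³
  option G: M = 3.47×10⁻³
Option V has the largest M.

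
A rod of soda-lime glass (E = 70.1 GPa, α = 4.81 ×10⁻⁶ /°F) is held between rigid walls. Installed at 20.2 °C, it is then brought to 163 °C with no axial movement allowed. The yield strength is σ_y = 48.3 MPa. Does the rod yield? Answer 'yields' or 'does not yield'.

yields

α = 4.81×10⁻⁶/°F × 9/5 = 8.66×10⁻⁶/K.
ΔT = 142.8 K. Constrained thermal stress σ = E·α·ΔT = 70.10×10³ MPa × 8.66×10⁻⁶ × 142.8 = 86.7 MPa (compressive).
Compare to σ_y = 48.3 MPa: σ ≥ σ_y, so it yields.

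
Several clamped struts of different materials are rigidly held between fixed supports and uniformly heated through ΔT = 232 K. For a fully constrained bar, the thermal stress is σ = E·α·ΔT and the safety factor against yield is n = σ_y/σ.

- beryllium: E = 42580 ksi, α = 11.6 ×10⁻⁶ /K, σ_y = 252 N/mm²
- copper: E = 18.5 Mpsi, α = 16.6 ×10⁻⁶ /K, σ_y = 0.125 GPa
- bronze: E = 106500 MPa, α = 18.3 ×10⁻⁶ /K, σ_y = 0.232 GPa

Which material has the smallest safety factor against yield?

Per material, after unit conversion:
  beryllium: E = 293.6, α = 11.6, σ_y = 252.0 → σ = 790 MPa, n = 0.319
  copper: E = 127.6, α = 16.6, σ_y = 125.0 → σ = 491 MPa, n = 0.254
  bronze: E = 106.5, α = 18.3, σ_y = 232.0 → σ = 452 MPa, n = 0.513
The minimum is copper at n = 0.254.

copper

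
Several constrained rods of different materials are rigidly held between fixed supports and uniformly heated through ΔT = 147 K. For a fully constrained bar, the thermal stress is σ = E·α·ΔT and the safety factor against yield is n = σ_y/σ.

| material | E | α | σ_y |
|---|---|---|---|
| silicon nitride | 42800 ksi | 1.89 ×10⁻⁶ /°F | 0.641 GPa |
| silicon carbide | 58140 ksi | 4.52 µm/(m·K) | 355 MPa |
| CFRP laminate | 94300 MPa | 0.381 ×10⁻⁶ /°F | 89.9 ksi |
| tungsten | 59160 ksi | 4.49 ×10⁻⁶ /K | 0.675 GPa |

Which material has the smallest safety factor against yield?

silicon carbide

Per material, after unit conversion:
  silicon nitride: E = 295.1, α = 3.40, σ_y = 641.0 → σ = 148 MPa, n = 4.34
  silicon carbide: E = 400.9, α = 4.52, σ_y = 355.0 → σ = 266 MPa, n = 1.33
  CFRP laminate: E = 94.30, α = 0.686, σ_y = 619.8 → σ = 9.51 MPa, n = 65.2
  tungsten: E = 407.9, α = 4.49, σ_y = 675.0 → σ = 269 MPa, n = 2.51
Silicon carbide has the lowest safety factor, n = 1.33.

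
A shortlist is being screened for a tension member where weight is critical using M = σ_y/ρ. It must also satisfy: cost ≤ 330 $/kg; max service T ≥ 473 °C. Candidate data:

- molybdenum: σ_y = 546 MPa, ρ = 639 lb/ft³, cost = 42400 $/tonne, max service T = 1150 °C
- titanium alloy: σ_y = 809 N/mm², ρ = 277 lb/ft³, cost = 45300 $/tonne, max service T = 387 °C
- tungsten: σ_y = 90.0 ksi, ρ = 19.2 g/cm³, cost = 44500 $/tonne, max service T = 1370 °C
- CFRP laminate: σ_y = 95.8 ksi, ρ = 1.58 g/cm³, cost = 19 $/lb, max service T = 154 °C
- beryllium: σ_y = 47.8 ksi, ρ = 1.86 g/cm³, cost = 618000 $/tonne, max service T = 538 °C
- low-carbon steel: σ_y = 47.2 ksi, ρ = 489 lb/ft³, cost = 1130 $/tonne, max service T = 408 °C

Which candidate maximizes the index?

molybdenum

Screen on constraints: cost ≤ 330 $/kg; max service T ≥ 473 °C. Survivors: molybdenum, tungsten.
Putting every candidate on a common basis:
  molybdenum: σ_y = 546.0 MPa, ρ = 10240 kg/m³
  tungsten: σ_y = 620.5 MPa, ρ = 19200 kg/m³
  molybdenum: M = 53.3 kN·m/kg
  tungsten: M = 32.3 kN·m/kg
Molybdenum ranks first.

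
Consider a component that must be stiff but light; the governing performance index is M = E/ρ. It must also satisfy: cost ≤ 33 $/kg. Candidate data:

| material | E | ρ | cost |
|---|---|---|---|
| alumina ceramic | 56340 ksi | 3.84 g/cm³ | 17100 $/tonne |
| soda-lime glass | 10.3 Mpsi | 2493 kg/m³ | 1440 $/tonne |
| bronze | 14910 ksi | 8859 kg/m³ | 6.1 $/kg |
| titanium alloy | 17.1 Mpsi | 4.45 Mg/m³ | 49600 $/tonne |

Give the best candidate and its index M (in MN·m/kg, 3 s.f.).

alumina ceramic, M = 101 MN·m/kg

Screen on constraints: cost ≤ 33 $/kg. Survivors: alumina ceramic, soda-lime glass, bronze.
Convert each candidate to consistent units, then evaluate M:
  alumina ceramic: E = 388.5 GPa, ρ = 3840 kg/m³
  soda-lime glass: E = 71.02 GPa, ρ = 2493 kg/m³
  bronze: E = 102.8 GPa, ρ = 8859 kg/m³
  alumina ceramic: M = 101 MN·m/kg
  soda-lime glass: M = 28.5 MN·m/kg
  bronze: M = 11.6 MN·m/kg
Alumina ceramic has the largest M.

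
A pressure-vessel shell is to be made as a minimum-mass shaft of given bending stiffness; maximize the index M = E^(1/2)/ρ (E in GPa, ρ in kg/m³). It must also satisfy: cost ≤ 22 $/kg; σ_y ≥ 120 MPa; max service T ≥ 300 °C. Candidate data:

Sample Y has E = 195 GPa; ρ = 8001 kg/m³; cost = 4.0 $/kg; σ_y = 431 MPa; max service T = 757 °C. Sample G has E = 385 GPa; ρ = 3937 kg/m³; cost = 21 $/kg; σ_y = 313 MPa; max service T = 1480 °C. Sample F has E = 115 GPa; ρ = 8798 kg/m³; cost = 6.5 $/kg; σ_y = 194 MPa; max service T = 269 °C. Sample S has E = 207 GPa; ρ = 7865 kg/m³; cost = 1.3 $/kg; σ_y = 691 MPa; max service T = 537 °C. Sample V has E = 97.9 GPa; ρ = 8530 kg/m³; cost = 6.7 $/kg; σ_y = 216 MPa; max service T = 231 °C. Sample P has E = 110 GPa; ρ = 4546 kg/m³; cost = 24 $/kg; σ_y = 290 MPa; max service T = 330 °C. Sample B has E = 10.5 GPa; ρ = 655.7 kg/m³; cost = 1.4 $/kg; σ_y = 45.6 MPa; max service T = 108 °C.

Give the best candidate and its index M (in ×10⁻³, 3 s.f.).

sample G, M = 4.98×10⁻³

Screen on constraints: cost ≤ 22 $/kg; σ_y ≥ 120 MPa; max service T ≥ 300 °C. Survivors: sample Y, sample G, sample S.
Evaluate M for each candidate:
  sample G: M = 4.98×10⁻³
  sample S: M = 1.83×10⁻³
  sample Y: M = 1.75×10⁻³
Highest index: sample G.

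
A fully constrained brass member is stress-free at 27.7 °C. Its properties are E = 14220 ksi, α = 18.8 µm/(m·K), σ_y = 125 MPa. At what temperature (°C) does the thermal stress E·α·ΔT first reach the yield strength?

E = 14220 ksi = 98.04 GPa.
E·α·ΔT = 125.0 MPa ⇒ ΔT = 125.0 / (98.04×10³ × 18.8×10⁻⁶) = 67.82 K.
T = 27.7 + 67.82 = 95.52 °C.

95.5 °C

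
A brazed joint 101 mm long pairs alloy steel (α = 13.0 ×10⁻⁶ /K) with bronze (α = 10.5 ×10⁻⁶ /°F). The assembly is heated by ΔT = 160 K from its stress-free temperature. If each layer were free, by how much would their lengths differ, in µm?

bronze: α = 10.5×10⁻⁶/°F × 9/5 = 18.9×10⁻⁶/K.
Δα = |13.0 − 18.9|×10⁻⁶/K = 5.90×10⁻⁶/K.
ΔL_mismatch = Δα·L·ΔT = 5.90×10⁻⁶ × 101.0 mm × 160.0 K = 95.3 µm.

95.3 µm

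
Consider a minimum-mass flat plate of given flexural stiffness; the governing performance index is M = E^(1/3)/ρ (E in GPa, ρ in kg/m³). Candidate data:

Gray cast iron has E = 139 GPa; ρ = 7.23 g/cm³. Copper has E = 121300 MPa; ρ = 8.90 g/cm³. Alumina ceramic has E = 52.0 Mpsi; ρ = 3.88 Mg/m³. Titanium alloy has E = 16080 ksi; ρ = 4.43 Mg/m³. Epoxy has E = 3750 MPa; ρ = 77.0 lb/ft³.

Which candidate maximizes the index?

alumina ceramic

Convert each candidate to consistent units, then evaluate M:
  gray cast iron: E = 139.0 GPa, ρ = 7230 kg/m³
  copper: E = 121.3 GPa, ρ = 8900 kg/m³
  alumina ceramic: E = 358.5 GPa, ρ = 3880 kg/m³
  titanium alloy: E = 110.9 GPa, ρ = 4430 kg/m³
  epoxy: E = 3.750 GPa, ρ = 1233 kg/m³
  alumina ceramic: M = 1.83×10⁻³
  epoxy: M = 1.26×10⁻³
  titanium alloy: M = 1.08×10⁻³
  gray cast iron: M = 0.716×10⁻³
  copper: M = 0.556×10⁻³
The maximum is for alumina ceramic.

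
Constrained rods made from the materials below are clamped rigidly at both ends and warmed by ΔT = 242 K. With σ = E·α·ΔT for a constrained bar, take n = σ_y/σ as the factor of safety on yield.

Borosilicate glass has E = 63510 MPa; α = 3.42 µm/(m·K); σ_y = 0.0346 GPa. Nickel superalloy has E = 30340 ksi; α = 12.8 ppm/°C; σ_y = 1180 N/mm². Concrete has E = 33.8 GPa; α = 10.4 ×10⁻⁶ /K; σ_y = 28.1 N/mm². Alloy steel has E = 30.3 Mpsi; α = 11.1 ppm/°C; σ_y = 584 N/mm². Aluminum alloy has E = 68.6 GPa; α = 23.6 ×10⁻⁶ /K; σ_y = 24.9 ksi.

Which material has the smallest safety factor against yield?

In consistent units (E in GPa, α in ×10⁻⁶/K, σ_y in MPa):
  borosilicate glass: E = 63.51, α = 3.42, σ_y = 34.60 → σ = 52.6 MPa, n = 0.658
  nickel superalloy: E = 209.2, α = 12.8, σ_y = 1180 → σ = 648 MPa, n = 1.82
  concrete: E = 33.80, α = 10.4, σ_y = 28.10 → σ = 85.1 MPa, n = 0.330
  alloy steel: E = 208.9, α = 11.1, σ_y = 584.0 → σ = 561 MPa, n = 1.04
  aluminum alloy: E = 68.60, α = 23.6, σ_y = 171.7 → σ = 392 MPa, n = 0.438
Smallest n: concrete with n = 0.330.

concrete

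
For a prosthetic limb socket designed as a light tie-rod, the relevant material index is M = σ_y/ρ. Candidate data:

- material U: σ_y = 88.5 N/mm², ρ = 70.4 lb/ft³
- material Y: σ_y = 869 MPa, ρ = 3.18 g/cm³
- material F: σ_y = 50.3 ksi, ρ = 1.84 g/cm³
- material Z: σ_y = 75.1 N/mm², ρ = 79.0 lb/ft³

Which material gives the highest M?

Normalizing units and computing the index:
  material U: σ_y = 88.50 MPa, ρ = 1128 kg/m³
  material Y: σ_y = 869.0 MPa, ρ = 3180 kg/m³
  material F: σ_y = 346.8 MPa, ρ = 1840 kg/m³
  material Z: σ_y = 75.10 MPa, ρ = 1265 kg/m³
  material Y: M = 273 kN·m/kg
  material F: M = 188 kN·m/kg
  material U: M = 78.5 kN·m/kg
  material Z: M = 59.3 kN·m/kg
The maximum is for material Y.

material Y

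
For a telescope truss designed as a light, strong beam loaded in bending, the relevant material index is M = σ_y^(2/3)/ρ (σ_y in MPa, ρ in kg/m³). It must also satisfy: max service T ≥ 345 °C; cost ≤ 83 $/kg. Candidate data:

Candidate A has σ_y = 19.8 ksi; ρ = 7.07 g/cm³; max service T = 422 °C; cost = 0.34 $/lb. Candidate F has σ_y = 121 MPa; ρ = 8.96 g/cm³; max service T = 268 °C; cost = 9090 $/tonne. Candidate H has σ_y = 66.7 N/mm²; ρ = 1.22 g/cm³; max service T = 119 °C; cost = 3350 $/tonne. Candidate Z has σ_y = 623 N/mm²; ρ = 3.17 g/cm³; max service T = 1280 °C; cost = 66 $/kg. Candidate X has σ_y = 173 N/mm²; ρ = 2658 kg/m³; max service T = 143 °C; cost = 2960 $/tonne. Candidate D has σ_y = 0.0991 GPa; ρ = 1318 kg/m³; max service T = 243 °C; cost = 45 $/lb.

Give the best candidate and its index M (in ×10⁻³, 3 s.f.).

candidate Z, M = 23.0×10⁻³

Screen on constraints: max service T ≥ 345 °C; cost ≤ 83 $/kg. Survivors: candidate A, candidate Z.
In SI units:
  candidate A: σ_y = 136.5 MPa, ρ = 7070 kg/m³
  candidate Z: σ_y = 623.0 MPa, ρ = 3170 kg/m³
  candidate Z: M = 23.0×10⁻³
  candidate A: M = 3.75×10⁻³
Highest index: candidate Z.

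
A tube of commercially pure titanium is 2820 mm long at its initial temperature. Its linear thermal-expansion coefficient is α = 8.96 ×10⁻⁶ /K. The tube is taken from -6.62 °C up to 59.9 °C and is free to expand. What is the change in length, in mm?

ΔT = 59.9 − (-6.62) = 66.52 K.
ΔL = α·L₀·ΔT = 8.96×10⁻⁶ × 2820 mm × 66.52 K = 1.68 mm.

1.68 mm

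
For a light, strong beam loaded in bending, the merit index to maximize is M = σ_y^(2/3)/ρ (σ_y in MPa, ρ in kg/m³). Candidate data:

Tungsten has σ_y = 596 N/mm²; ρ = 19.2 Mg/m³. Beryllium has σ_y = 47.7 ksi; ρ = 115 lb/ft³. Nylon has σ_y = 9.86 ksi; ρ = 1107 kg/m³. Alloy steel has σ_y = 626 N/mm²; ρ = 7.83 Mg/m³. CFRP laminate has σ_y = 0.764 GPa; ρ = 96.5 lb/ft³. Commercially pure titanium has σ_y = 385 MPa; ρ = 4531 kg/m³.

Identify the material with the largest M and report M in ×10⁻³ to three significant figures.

CFRP laminate, M = 54.1×10⁻³

Normalizing units and computing the index:
  tungsten: σ_y = 596.0 MPa, ρ = 19200 kg/m³
  beryllium: σ_y = 328.9 MPa, ρ = 1842 kg/m³
  nylon: σ_y = 67.98 MPa, ρ = 1107 kg/m³
  alloy steel: σ_y = 626.0 MPa, ρ = 7830 kg/m³
  CFRP laminate: σ_y = 764.0 MPa, ρ = 1546 kg/m³
  commercially pure titanium: σ_y = 385.0 MPa, ρ = 4531 kg/m³
  CFRP laminate: M = 54.1×10⁻³
  beryllium: M = 25.9×10⁻³
  nylon: M = 15.0×10⁻³
  commercially pure titanium: M = 11.7×10⁻³
  alloy steel: M = 9.35×10⁻³
  tungsten: M = 3.69×10⁻³
CFRP laminate ranks first.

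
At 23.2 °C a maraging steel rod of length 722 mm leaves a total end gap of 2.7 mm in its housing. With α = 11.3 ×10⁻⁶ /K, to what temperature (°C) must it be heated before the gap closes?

354 °C

α·L₀·ΔT = 2.7 mm ⇒ ΔT = 2.7 / (11.3×10⁻⁶ × 722.0) = 330.9 K.
T = 23.2 + 330.9 = 354.1 °C.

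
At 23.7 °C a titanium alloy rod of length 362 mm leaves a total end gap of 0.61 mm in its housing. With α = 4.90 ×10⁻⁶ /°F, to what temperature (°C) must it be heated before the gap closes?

215 °C

α = 4.90×10⁻⁶/°F × 9/5 = 8.82×10⁻⁶/K.
α·L₀·ΔT = 0.61 mm ⇒ ΔT = 0.61 / (8.82×10⁻⁶ × 362.0) = 191.1 K.
T = 23.7 + 191.1 = 214.8 °C.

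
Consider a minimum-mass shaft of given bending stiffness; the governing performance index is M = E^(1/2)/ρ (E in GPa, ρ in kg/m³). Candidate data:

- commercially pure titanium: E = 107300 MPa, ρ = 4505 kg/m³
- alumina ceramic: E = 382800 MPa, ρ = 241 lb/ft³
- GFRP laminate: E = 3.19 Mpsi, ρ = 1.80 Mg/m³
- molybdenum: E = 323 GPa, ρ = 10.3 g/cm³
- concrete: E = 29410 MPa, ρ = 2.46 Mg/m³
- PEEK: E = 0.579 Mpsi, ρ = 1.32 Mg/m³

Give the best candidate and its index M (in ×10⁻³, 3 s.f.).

alumina ceramic, M = 5.07×10⁻³

In SI units:
  commercially pure titanium: E = 107.3 GPa, ρ = 4505 kg/m³
  alumina ceramic: E = 382.8 GPa, ρ = 3860 kg/m³
  GFRP laminate: E = 21.99 GPa, ρ = 1800 kg/m³
  molybdenum: E = 323.0 GPa, ρ = 10300 kg/m³
  concrete: E = 29.41 GPa, ρ = 2460 kg/m³
  PEEK: E = 3.992 GPa, ρ = 1320 kg/m³
  alumina ceramic: M = 5.07×10⁻³
  GFRP laminate: M = 2.61×10⁻³
  commercially pure titanium: M = 2.30×10⁻³
  concrete: M = 2.20×10⁻³
  molybdenum: M = 1.74×10⁻³
  PEEK: M = 1.51×10⁻³
Alumina ceramic ranks first.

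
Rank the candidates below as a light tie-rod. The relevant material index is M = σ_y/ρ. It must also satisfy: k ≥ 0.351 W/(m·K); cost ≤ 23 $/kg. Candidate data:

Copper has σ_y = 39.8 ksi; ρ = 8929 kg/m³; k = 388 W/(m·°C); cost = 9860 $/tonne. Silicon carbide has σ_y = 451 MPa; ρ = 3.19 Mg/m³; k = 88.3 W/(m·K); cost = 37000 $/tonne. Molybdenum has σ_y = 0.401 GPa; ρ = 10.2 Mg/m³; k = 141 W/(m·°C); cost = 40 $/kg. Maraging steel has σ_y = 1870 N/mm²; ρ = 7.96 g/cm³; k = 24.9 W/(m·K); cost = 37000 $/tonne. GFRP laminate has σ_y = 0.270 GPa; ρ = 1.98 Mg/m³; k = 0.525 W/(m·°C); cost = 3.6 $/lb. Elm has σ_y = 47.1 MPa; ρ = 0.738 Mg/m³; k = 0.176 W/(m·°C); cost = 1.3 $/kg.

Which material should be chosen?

Screen on constraints: k ≥ 0.351 W/(m·K); cost ≤ 23 $/kg. Survivors: copper, GFRP laminate.
Putting every candidate on a common basis:
  copper: σ_y = 274.4 MPa, ρ = 8929 kg/m³
  GFRP laminate: σ_y = 270.0 MPa, ρ = 1980 kg/m³
  GFRP laminate: M = 136 kN·m/kg
  copper: M = 30.7 kN·m/kg
The maximum is for GFRP laminate.

GFRP laminate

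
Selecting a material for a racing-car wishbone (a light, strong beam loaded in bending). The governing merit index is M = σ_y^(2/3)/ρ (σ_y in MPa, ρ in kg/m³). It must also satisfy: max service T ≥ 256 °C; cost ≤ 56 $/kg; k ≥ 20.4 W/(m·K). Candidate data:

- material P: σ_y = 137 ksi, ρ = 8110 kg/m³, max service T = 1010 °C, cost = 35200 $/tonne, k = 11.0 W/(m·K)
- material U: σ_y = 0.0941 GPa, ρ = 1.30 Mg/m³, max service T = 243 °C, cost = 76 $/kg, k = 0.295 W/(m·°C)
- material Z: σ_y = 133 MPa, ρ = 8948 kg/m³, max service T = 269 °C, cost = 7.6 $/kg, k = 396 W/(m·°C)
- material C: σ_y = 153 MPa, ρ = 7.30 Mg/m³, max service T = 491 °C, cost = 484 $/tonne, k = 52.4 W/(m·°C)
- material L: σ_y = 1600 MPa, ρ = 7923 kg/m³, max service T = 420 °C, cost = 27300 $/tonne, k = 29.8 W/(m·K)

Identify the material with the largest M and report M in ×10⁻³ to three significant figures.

Screen on constraints: max service T ≥ 256 °C; cost ≤ 56 $/kg; k ≥ 20.4 W/(m·K). Survivors: material Z, material C, material L.
Normalizing units and computing the index:
  material Z: σ_y = 133.0 MPa, ρ = 8948 kg/m³
  material C: σ_y = 153.0 MPa, ρ = 7300 kg/m³
  material L: σ_y = 1600 MPa, ρ = 7923 kg/m³
  material L: M = 17.3×10⁻³
  material C: M = 3.92×10⁻³
  material Z: M = 2.91×10⁻³
The maximum is for material L.

material L, M = 17.3×10⁻³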